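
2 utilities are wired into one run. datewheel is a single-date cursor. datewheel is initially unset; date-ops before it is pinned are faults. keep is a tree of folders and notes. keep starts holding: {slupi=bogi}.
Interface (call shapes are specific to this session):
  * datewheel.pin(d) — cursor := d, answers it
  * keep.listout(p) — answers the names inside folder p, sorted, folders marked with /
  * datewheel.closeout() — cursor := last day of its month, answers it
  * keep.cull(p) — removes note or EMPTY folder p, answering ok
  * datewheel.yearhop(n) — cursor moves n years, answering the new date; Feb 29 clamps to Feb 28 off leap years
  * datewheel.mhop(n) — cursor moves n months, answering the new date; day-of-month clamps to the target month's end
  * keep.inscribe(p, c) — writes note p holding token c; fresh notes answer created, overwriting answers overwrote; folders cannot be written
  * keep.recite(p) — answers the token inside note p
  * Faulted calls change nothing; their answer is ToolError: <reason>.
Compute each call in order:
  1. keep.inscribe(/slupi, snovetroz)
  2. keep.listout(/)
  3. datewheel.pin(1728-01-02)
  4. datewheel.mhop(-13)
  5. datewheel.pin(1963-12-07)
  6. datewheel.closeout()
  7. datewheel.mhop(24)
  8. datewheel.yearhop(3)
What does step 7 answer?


CALL keep.inscribe[p=/slupi; c=snovetroz]
RET  overwrote
CALL keep.listout[p=/]
RET  [slupi]
CALL datewheel.pin[d=1728-01-02]
RET  1728-01-02
CALL datewheel.mhop[n=-13]
RET  1726-12-02
CALL datewheel.pin[d=1963-12-07]
RET  1963-12-07
CALL datewheel.closeout[]
RET  1963-12-31
CALL datewheel.mhop[n=24]
RET  1965-12-31
CALL datewheel.yearhop[n=3]
RET  1968-12-31

Answer: 1965-12-31


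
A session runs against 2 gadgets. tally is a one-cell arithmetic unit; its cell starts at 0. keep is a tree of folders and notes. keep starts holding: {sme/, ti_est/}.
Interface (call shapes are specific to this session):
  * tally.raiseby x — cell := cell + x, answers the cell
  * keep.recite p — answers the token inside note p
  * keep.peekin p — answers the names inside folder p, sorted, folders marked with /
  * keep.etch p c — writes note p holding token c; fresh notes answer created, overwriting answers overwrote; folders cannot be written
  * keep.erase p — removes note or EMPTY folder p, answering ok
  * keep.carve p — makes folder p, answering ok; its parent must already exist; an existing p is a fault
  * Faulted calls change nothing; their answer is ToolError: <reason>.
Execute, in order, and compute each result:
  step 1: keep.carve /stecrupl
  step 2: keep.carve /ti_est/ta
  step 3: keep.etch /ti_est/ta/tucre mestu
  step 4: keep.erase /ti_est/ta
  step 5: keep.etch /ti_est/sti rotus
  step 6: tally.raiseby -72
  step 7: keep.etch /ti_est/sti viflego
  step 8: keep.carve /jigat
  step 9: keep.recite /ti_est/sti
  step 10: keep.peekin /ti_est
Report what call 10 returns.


Answer: [sti, ta/]

Derivation:
·→ keep.carve(p: /stecrupl)
·← ok
·→ keep.carve(p: /ti_est/ta)
·← ok
·→ keep.etch(p: /ti_est/ta/tucre, c: mestu)
·← created
·→ keep.erase(p: /ti_est/ta)
·← ToolError: not empty
·→ keep.etch(p: /ti_est/sti, c: rotus)
·← created
·→ tally.raiseby(x: -72)
·← -72
·→ keep.etch(p: /ti_est/sti, c: viflego)
·← overwrote
·→ keep.carve(p: /jigat)
·← ok
·→ keep.recite(p: /ti_est/sti)
·← viflego
·→ keep.peekin(p: /ti_est)
·← [sti, ta/]


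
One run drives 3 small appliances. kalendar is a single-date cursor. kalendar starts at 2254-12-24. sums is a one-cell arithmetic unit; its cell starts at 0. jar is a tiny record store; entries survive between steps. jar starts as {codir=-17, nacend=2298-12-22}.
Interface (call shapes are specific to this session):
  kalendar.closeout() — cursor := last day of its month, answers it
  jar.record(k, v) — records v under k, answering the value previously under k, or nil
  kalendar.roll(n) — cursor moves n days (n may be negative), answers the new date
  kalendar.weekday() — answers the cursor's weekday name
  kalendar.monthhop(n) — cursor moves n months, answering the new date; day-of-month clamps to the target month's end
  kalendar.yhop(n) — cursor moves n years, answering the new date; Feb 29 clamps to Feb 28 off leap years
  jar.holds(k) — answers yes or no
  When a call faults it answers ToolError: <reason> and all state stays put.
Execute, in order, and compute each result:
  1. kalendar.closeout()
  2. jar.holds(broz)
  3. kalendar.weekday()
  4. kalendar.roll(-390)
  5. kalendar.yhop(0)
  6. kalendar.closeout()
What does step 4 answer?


Answer: 2253-12-06

Derivation:
$ kalendar.closeout
  2254-12-31
$ jar.holds k=broz
  no
$ kalendar.weekday
  Sunday
$ kalendar.roll n=-390
  2253-12-06
$ kalendar.yhop n=0
  2253-12-06
$ kalendar.closeout
  2253-12-31


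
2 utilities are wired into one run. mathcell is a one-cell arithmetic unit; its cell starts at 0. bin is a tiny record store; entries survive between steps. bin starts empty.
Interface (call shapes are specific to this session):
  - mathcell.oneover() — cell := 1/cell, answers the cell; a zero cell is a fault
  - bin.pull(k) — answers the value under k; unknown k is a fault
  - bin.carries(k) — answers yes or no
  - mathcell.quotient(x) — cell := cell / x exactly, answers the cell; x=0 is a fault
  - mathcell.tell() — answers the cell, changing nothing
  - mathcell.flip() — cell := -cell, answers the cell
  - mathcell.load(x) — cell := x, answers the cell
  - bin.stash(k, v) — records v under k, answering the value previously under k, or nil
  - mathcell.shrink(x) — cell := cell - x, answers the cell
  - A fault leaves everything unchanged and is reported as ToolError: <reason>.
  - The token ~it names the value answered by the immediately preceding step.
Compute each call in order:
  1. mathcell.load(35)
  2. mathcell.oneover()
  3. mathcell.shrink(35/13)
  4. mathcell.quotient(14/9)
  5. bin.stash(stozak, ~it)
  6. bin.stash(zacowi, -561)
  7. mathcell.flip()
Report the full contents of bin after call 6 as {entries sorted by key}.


! load(x: 35) => 35
! oneover() => 1/35
! shrink(x: 35/13) => -1212/455
! quotient(x: 14/9) => -5454/3185
! stash(k: stozak, v: ~it) => nil
! stash(k: zacowi, v: -561) => nil
! flip() => 5454/3185

Answer: {stozak=-5454/3185, zacowi=-561}


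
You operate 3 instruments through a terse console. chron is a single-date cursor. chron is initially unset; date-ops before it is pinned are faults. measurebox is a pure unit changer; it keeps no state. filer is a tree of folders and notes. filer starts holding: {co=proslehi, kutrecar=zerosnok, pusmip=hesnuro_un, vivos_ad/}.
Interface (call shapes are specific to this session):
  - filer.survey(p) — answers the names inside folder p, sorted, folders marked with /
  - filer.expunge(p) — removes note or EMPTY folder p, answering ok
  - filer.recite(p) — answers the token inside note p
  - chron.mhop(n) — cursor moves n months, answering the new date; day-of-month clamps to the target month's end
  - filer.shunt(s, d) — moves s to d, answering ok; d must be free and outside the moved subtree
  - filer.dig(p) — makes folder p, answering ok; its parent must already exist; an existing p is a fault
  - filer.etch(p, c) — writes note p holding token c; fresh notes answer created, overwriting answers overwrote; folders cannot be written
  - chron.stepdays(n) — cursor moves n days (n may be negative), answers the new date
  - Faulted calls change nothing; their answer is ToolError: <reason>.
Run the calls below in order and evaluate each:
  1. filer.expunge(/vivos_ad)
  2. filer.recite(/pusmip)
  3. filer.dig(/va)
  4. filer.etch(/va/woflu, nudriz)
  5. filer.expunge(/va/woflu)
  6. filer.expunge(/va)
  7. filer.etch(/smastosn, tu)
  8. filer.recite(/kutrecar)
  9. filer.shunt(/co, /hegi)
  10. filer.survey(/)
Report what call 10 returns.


% expunge p=/vivos_ad
:: ok
% recite p=/pusmip
:: hesnuro_un
% dig p=/va
:: ok
% etch p=/va/woflu c=nudriz
:: created
% expunge p=/va/woflu
:: ok
% expunge p=/va
:: ok
% etch p=/smastosn c=tu
:: created
% recite p=/kutrecar
:: zerosnok
% shunt s=/co d=/hegi
:: ok
% survey p=/
:: [hegi, kutrecar, pusmip, smastosn]

Answer: [hegi, kutrecar, pusmip, smastosn]


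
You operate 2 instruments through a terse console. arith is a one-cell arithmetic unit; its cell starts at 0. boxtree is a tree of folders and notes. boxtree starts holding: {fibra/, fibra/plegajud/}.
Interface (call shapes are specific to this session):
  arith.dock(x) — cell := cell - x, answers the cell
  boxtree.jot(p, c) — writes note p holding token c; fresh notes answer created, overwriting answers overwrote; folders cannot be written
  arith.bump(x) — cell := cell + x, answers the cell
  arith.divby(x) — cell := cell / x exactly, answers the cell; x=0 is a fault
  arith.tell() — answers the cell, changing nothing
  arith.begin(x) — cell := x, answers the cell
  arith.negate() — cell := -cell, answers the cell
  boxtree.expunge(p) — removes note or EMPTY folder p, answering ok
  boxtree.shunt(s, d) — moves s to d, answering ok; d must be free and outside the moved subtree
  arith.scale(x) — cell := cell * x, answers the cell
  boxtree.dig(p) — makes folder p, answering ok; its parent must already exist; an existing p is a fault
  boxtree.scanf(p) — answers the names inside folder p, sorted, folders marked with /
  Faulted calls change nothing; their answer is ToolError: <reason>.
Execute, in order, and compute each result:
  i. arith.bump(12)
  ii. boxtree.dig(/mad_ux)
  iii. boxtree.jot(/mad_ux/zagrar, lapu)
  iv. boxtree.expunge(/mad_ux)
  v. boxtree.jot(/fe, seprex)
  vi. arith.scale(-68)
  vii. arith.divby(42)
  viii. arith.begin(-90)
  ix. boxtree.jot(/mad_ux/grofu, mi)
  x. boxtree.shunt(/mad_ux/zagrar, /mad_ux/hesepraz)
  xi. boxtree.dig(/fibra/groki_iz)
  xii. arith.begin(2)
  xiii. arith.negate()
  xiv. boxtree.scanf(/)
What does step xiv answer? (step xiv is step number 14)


Answer: [fe, fibra/, mad_ux/]

Derivation:
! bump(12) -> 12
! dig(/mad_ux) -> ok
! jot(/mad_ux/zagrar, lapu) -> created
! expunge(/mad_ux) -> ToolError: not empty
! jot(/fe, seprex) -> created
! scale(-68) -> -816
! divby(42) -> -136/7
! begin(-90) -> -90
! jot(/mad_ux/grofu, mi) -> created
! shunt(/mad_ux/zagrar, /mad_ux/hesepraz) -> ok
! dig(/fibra/groki_iz) -> ok
! begin(2) -> 2
! negate() -> -2
! scanf(/) -> [fe, fibra/, mad_ux/]


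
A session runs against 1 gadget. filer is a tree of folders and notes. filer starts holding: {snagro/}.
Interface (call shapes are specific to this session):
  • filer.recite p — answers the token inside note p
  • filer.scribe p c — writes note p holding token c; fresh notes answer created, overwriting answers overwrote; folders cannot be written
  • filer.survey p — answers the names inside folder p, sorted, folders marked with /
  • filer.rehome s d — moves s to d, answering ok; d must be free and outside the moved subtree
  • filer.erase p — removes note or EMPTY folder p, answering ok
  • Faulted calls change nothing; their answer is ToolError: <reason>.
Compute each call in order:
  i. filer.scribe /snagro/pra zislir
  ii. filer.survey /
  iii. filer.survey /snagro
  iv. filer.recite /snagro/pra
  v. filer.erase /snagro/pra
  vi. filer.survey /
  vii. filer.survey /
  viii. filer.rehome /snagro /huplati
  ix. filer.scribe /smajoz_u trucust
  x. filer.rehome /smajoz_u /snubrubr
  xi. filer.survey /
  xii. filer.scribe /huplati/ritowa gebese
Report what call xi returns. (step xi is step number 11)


Answer: [huplati/, snubrubr]

Derivation:
// filer.scribe(p='/snagro/pra', c='zislir') ~> created
// filer.survey(p='/') ~> [snagro/]
// filer.survey(p='/snagro') ~> [pra]
// filer.recite(p='/snagro/pra') ~> zislir
// filer.erase(p='/snagro/pra') ~> ok
// filer.survey(p='/') ~> [snagro/]
// filer.survey(p='/') ~> [snagro/]
// filer.rehome(s='/snagro', d='/huplati') ~> ok
// filer.scribe(p='/smajoz_u', c='trucust') ~> created
// filer.rehome(s='/smajoz_u', d='/snubrubr') ~> ok
// filer.survey(p='/') ~> [huplati/, snubrubr]
// filer.scribe(p='/huplati/ritowa', c='gebese') ~> created


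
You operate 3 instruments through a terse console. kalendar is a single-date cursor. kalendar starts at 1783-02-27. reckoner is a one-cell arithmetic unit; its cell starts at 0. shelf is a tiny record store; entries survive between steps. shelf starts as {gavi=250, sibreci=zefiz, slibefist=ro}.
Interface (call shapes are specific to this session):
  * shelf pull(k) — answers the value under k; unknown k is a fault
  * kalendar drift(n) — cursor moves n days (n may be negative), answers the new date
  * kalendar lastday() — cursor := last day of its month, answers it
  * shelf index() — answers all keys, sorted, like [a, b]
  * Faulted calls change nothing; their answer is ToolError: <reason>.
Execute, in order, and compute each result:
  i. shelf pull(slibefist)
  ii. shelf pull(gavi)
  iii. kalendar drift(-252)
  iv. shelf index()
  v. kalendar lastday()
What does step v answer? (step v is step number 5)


~$ shelf pull k='slibefist'
  ro
~$ shelf pull k='gavi'
  250
~$ kalendar drift n='-252'
  1782-06-20
~$ shelf index
  [gavi, sibreci, slibefist]
~$ kalendar lastday
  1782-06-30

Answer: 1782-06-30


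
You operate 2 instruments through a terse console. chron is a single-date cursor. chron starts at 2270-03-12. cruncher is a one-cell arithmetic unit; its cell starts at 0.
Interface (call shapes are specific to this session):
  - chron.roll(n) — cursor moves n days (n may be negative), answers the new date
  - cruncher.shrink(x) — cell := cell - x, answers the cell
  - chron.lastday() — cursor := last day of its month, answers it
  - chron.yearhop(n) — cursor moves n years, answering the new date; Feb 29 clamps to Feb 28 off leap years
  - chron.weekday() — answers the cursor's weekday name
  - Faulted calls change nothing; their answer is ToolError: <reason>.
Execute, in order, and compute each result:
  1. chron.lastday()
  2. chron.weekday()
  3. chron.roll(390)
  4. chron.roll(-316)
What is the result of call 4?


Answer: 2270-06-13

Derivation:
I run chron.lastday, yielding 2270-03-31.
Then chron.weekday, and see Thursday.
I run chron.roll passing 390, → 2271-04-25.
Calling chron.roll passing -316, → 2270-06-13.


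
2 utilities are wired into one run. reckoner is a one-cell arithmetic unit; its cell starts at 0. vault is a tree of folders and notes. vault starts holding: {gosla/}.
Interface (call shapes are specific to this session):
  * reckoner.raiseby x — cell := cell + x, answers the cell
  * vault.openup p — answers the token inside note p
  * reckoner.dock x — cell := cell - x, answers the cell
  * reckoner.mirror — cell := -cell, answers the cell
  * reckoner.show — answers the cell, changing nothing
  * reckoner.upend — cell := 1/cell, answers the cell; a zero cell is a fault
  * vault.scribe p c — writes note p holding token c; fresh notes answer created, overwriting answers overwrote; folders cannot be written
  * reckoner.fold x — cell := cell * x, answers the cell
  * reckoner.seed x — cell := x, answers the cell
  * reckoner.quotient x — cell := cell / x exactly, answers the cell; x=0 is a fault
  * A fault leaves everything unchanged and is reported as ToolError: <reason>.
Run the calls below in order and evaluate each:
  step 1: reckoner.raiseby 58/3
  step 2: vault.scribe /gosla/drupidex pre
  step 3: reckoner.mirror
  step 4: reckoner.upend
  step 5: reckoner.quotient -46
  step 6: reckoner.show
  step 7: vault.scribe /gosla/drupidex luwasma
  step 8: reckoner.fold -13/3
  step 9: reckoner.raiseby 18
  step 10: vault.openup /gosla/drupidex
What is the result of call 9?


// reckoner.raiseby(58/3) -> 58/3
// vault.scribe(/gosla/drupidex, pre) -> created
// reckoner.mirror() -> -58/3
// reckoner.upend() -> -3/58
// reckoner.quotient(-46) -> 3/2668
// reckoner.show() -> 3/2668
// vault.scribe(/gosla/drupidex, luwasma) -> overwrote
// reckoner.fold(-13/3) -> -13/2668
// reckoner.raiseby(18) -> 48011/2668
// vault.openup(/gosla/drupidex) -> luwasma

Answer: 48011/2668


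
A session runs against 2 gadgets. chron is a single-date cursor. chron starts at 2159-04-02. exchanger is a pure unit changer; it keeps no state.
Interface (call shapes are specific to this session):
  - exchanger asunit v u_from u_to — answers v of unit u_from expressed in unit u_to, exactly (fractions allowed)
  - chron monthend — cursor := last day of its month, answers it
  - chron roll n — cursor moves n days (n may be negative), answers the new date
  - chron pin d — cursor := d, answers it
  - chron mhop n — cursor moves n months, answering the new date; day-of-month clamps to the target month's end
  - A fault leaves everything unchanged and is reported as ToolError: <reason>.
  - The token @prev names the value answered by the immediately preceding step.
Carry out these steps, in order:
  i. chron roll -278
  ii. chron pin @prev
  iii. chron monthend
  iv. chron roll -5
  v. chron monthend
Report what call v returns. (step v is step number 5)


Answer: 2158-06-30

Derivation:
-- 1. chron roll(n='-278') -> 2158-06-28
-- 2. chron pin(d='@prev') -> 2158-06-28
-- 3. chron monthend() -> 2158-06-30
-- 4. chron roll(n='-5') -> 2158-06-25
-- 5. chron monthend() -> 2158-06-30


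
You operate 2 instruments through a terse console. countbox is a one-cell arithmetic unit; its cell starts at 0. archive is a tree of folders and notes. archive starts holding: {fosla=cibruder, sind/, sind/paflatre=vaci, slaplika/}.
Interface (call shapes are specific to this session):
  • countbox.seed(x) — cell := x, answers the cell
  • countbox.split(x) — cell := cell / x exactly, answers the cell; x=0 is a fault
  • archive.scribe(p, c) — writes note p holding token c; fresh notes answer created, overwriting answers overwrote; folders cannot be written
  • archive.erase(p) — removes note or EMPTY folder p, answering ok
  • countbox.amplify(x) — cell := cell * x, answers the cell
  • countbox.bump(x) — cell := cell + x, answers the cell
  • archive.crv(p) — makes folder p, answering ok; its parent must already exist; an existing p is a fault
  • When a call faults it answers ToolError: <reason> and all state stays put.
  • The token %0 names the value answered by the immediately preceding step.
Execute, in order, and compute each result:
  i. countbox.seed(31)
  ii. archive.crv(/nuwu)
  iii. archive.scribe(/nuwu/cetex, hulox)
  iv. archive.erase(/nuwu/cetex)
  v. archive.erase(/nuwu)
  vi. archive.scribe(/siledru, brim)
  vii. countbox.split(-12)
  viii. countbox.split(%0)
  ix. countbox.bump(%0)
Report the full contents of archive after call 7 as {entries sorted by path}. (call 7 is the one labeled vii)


Then countbox.seed using x: 31, and see 31.
Then archive.crv using p: /nuwu, which returns ok.
Now I run archive.scribe using p: /nuwu/cetex, c: hulox, which returns created.
I call archive.erase using p: /nuwu/cetex: ok.
I invoke archive.erase using p: /nuwu, and observe ok.
Next I call archive.scribe using p: /siledru, c: brim, and get created.
Then countbox.split using x: -12, giving -31/12.
Now I run countbox.split using x: %0, giving 1.
I run countbox.bump using x: %0, → 2.

Answer: {fosla=cibruder, siledru=brim, sind/, sind/paflatre=vaci, slaplika/}


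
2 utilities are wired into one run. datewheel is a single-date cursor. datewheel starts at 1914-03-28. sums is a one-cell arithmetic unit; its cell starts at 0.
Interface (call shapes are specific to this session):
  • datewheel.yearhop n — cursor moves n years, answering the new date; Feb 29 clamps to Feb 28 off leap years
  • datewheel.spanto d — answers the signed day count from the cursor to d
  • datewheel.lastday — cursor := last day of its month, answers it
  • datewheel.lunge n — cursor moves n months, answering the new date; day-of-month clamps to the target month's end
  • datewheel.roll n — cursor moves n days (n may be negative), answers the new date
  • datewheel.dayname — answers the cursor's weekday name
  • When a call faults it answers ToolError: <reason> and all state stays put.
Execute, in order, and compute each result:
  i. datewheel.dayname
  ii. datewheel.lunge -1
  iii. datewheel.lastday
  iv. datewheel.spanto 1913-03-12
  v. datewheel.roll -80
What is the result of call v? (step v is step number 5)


Answer: 1913-12-10

Derivation:
Using datewheel.dayname(), and observe Saturday.
Then datewheel.lunge(n=-1): 1914-02-28.
I run datewheel.lastday(): 1914-02-28.
Now I run datewheel.spanto(d=1913-03-12), → -353.
Using datewheel.roll(n=-80), which returns 1913-12-10.


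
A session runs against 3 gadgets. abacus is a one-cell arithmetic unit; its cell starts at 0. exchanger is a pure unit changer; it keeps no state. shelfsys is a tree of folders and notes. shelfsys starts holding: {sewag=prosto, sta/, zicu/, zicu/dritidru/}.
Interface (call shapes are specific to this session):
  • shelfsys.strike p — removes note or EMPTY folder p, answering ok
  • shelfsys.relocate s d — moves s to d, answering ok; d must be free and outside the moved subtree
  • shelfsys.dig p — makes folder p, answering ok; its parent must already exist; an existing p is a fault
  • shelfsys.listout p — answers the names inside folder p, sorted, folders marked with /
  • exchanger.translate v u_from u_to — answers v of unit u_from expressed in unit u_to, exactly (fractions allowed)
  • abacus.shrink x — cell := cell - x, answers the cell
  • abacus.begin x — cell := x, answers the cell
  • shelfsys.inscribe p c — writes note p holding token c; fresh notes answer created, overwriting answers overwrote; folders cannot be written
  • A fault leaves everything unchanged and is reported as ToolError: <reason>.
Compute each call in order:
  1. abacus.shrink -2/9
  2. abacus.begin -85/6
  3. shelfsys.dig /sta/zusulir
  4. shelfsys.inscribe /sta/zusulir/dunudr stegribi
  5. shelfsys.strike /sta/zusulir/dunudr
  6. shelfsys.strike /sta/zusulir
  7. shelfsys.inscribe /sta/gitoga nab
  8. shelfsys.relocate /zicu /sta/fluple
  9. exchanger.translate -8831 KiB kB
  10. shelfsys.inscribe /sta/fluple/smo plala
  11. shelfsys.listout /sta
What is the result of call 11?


Do: shrink[x: -2/9]
See: 2/9
Do: begin[x: -85/6]
See: -85/6
Do: dig[p: /sta/zusulir]
See: ok
Do: inscribe[p: /sta/zusulir/dunudr; c: stegribi]
See: created
Do: strike[p: /sta/zusulir/dunudr]
See: ok
Do: strike[p: /sta/zusulir]
See: ok
Do: inscribe[p: /sta/gitoga; c: nab]
See: created
Do: relocate[s: /zicu; d: /sta/fluple]
See: ok
Do: translate[v: -8831; u_from: KiB; u_to: kB]
See: -1130368/125
Do: inscribe[p: /sta/fluple/smo; c: plala]
See: created
Do: listout[p: /sta]
See: [fluple/, gitoga]

Answer: [fluple/, gitoga]


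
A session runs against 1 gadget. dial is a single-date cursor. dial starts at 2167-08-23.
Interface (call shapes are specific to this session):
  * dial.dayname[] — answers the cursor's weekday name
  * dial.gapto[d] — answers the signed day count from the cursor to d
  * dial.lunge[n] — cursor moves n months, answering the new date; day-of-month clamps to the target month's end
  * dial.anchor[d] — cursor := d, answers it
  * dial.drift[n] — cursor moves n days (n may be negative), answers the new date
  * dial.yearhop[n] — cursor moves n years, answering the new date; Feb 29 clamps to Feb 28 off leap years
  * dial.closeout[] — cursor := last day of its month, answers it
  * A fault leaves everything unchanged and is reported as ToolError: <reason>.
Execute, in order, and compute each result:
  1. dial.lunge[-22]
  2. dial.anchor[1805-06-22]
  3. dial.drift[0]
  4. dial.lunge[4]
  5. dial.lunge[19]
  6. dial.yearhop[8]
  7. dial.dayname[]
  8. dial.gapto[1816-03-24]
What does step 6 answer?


>> lunge(n='-22')
<< 2165-10-23
>> anchor(d='1805-06-22')
<< 1805-06-22
>> drift(n='0')
<< 1805-06-22
>> lunge(n='4')
<< 1805-10-22
>> lunge(n='19')
<< 1807-05-22
>> yearhop(n='8')
<< 1815-05-22
>> dayname()
<< Monday
>> gapto(d='1816-03-24')
<< 307

Answer: 1815-05-22


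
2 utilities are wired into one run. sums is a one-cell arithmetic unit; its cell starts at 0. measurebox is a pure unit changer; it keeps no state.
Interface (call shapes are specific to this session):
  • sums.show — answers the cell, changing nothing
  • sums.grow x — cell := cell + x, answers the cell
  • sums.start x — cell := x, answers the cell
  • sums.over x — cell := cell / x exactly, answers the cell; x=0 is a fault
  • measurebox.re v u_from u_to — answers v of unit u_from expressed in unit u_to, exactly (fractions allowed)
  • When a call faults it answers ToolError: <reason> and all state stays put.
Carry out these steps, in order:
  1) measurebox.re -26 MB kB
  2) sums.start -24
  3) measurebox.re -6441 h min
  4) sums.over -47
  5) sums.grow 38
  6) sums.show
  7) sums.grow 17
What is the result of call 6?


Answer: 1810/47

Derivation:
CALL measurebox.re[v='-26'; u_from='MB'; u_to='kB']
RET  -26000
CALL sums.start[x='-24']
RET  -24
CALL measurebox.re[v='-6441'; u_from='h'; u_to='min']
RET  -386460
CALL sums.over[x='-47']
RET  24/47
CALL sums.grow[x='38']
RET  1810/47
CALL sums.show[]
RET  1810/47
CALL sums.grow[x='17']
RET  2609/47


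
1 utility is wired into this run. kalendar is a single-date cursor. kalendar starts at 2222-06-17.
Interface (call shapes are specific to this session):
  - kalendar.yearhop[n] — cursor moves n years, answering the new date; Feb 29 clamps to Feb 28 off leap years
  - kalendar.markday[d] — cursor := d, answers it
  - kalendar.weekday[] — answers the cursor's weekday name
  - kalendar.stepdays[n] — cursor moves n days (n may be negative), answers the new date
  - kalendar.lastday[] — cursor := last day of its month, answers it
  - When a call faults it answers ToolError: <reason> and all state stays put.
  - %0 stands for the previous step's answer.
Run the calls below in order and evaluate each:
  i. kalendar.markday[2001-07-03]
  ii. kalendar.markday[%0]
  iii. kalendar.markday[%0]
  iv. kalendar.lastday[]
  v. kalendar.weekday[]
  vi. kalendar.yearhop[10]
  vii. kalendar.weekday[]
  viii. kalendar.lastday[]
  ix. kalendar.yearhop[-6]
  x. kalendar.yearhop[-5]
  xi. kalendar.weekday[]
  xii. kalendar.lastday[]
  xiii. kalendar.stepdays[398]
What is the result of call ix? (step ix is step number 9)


Answer: 2005-07-31

Derivation:
;; 1. kalendar.markday(d: 2001-07-03) : 2001-07-03
;; 2. kalendar.markday(d: %0) : 2001-07-03
;; 3. kalendar.markday(d: %0) : 2001-07-03
;; 4. kalendar.lastday() : 2001-07-31
;; 5. kalendar.weekday() : Tuesday
;; 6. kalendar.yearhop(n: 10) : 2011-07-31
;; 7. kalendar.weekday() : Sunday
;; 8. kalendar.lastday() : 2011-07-31
;; 9. kalendar.yearhop(n: -6) : 2005-07-31
;; 10. kalendar.yearhop(n: -5) : 2000-07-31
;; 11. kalendar.weekday() : Monday
;; 12. kalendar.lastday() : 2000-07-31
;; 13. kalendar.stepdays(n: 398) : 2001-09-02


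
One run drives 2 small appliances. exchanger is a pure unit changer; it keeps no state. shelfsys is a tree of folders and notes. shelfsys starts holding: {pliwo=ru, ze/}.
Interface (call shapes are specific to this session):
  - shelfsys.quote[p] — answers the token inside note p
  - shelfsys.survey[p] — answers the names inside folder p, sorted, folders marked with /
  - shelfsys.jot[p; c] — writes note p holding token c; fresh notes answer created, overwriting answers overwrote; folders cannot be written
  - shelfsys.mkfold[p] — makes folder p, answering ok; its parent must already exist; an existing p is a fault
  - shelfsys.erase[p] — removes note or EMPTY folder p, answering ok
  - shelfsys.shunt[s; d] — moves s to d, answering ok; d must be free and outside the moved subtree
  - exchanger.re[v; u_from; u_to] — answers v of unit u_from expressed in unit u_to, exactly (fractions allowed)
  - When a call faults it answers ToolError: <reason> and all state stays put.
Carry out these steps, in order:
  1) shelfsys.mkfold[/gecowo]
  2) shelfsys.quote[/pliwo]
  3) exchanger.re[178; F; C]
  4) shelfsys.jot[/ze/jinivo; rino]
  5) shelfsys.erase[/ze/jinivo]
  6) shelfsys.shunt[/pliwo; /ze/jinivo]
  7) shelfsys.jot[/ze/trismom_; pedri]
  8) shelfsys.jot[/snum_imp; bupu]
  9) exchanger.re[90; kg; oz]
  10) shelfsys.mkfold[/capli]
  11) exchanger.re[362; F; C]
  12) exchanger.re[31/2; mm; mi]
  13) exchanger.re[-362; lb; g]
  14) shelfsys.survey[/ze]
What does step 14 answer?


Answer: [jinivo, trismom_]

Derivation:
// mkfold(p=/gecowo) ~> ok
// quote(p=/pliwo) ~> ru
// re(v=178, u_from=F, u_to=C) ~> 730/9
// jot(p=/ze/jinivo, c=rino) ~> created
// erase(p=/ze/jinivo) ~> ok
// shunt(s=/pliwo, d=/ze/jinivo) ~> ok
// jot(p=/ze/trismom_, c=pedri) ~> created
// jot(p=/snum_imp, c=bupu) ~> created
// re(v=90, u_from=kg, u_to=oz) ~> 144000000000/45359237
// mkfold(p=/capli) ~> ok
// re(v=362, u_from=F, u_to=C) ~> 550/3
// re(v=31/2, u_from=mm, u_to=mi) ~> 31/3218688
// re(v=-362, u_from=lb, u_to=g) ~> -8210021897/50000
// survey(p=/ze) ~> [jinivo, trismom_]


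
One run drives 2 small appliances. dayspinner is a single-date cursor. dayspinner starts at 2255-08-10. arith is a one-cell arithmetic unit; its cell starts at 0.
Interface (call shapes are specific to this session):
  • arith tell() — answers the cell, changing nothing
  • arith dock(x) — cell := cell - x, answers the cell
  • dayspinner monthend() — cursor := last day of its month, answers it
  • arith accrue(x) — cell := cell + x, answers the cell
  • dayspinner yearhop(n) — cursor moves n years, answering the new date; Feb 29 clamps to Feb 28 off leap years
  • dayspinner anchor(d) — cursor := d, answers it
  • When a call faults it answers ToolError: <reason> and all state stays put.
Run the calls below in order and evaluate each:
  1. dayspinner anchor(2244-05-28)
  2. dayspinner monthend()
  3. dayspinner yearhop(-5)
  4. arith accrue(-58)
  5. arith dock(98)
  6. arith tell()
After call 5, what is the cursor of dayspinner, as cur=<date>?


>>> dayspinner anchor d: 2244-05-28
= 2244-05-28
>>> dayspinner monthend
= 2244-05-31
>>> dayspinner yearhop n: -5
= 2239-05-31
>>> arith accrue x: -58
= -58
>>> arith dock x: 98
= -156
>>> arith tell
= -156

Answer: cur=2239-05-31


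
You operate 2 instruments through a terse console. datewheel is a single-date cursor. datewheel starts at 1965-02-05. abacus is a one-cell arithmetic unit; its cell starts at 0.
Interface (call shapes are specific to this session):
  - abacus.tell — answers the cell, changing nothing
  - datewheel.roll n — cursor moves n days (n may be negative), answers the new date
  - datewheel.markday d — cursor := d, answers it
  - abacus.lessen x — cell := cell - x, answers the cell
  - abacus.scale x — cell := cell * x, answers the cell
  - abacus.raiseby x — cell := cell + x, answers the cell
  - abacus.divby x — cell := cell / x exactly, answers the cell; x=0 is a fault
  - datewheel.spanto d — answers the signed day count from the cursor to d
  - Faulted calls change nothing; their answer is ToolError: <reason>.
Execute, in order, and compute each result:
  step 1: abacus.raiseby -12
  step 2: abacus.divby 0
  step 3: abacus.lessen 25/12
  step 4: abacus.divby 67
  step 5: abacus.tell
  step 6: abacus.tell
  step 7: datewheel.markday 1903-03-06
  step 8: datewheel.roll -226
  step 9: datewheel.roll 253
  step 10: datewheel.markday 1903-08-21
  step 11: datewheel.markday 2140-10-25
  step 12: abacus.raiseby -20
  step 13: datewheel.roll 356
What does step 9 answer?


==> abacus.raiseby(x: -12)
<== -12
==> abacus.divby(x: 0)
<== ToolError: division by zero
==> abacus.lessen(x: 25/12)
<== -169/12
==> abacus.divby(x: 67)
<== -169/804
==> abacus.tell()
<== -169/804
==> abacus.tell()
<== -169/804
==> datewheel.markday(d: 1903-03-06)
<== 1903-03-06
==> datewheel.roll(n: -226)
<== 1902-07-23
==> datewheel.roll(n: 253)
<== 1903-04-02
==> datewheel.markday(d: 1903-08-21)
<== 1903-08-21
==> datewheel.markday(d: 2140-10-25)
<== 2140-10-25
==> abacus.raiseby(x: -20)
<== -16249/804
==> datewheel.roll(n: 356)
<== 2141-10-16

Answer: 1903-04-02


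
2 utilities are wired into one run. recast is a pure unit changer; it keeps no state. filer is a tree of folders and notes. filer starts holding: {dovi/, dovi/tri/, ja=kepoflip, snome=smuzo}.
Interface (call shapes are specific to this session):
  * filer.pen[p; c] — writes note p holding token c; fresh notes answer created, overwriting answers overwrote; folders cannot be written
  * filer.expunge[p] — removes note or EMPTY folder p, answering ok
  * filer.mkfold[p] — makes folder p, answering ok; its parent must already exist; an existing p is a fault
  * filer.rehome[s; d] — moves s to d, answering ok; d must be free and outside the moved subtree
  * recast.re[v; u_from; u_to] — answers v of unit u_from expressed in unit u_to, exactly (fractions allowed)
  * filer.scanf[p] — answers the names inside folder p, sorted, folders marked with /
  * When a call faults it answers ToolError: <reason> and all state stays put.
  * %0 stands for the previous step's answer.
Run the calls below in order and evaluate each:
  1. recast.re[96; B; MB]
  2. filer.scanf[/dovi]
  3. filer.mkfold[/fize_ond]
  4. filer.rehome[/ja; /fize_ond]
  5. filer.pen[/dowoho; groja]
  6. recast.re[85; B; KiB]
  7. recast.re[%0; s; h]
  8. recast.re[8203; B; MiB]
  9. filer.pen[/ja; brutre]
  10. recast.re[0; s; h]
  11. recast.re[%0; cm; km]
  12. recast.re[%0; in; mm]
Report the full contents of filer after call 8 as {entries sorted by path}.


Answer: {dovi/, dovi/tri/, dowoho=groja, fize_ond/, ja=kepoflip, snome=smuzo}

Derivation:
Step: recast.re[v→96; u_from→B; u_to→MB]
Result: 3/31250
Step: filer.scanf[p→/dovi]
Result: [tri/]
Step: filer.mkfold[p→/fize_ond]
Result: ok
Step: filer.rehome[s→/ja; d→/fize_ond]
Result: ToolError: exists
Step: filer.pen[p→/dowoho; c→groja]
Result: created
Step: recast.re[v→85; u_from→B; u_to→KiB]
Result: 85/1024
Step: recast.re[v→%0; u_from→s; u_to→h]
Result: 17/737280
Step: recast.re[v→8203; u_from→B; u_to→MiB]
Result: 8203/1048576
Step: filer.pen[p→/ja; c→brutre]
Result: overwrote
Step: recast.re[v→0; u_from→s; u_to→h]
Result: 0
Step: recast.re[v→%0; u_from→cm; u_to→km]
Result: 0
Step: recast.re[v→%0; u_from→in; u_to→mm]
Result: 0


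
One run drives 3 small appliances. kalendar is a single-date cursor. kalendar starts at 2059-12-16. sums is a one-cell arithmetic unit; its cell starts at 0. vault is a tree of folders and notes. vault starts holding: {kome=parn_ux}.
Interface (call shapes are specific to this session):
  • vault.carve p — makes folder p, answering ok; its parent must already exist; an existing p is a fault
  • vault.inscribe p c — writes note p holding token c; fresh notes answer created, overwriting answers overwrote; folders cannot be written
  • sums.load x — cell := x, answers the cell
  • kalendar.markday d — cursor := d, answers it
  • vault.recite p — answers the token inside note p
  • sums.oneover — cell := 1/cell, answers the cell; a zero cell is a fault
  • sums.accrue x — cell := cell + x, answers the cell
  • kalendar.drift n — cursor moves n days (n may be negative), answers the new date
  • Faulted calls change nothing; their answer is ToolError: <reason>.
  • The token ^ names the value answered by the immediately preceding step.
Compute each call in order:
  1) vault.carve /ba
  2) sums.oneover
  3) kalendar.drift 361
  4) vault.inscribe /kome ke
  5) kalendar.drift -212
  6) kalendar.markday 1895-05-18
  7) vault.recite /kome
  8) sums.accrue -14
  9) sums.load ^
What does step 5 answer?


Answer: 2060-05-13

Derivation:
~$ carve p='/ba'
= ok
~$ oneover
= ToolError: reciprocal of zero
~$ drift n='361'
= 2060-12-11
~$ inscribe p='/kome' c='ke'
= overwrote
~$ drift n='-212'
= 2060-05-13
~$ markday d='1895-05-18'
= 1895-05-18
~$ recite p='/kome'
= ke
~$ accrue x='-14'
= -14
~$ load x='^'
= -14


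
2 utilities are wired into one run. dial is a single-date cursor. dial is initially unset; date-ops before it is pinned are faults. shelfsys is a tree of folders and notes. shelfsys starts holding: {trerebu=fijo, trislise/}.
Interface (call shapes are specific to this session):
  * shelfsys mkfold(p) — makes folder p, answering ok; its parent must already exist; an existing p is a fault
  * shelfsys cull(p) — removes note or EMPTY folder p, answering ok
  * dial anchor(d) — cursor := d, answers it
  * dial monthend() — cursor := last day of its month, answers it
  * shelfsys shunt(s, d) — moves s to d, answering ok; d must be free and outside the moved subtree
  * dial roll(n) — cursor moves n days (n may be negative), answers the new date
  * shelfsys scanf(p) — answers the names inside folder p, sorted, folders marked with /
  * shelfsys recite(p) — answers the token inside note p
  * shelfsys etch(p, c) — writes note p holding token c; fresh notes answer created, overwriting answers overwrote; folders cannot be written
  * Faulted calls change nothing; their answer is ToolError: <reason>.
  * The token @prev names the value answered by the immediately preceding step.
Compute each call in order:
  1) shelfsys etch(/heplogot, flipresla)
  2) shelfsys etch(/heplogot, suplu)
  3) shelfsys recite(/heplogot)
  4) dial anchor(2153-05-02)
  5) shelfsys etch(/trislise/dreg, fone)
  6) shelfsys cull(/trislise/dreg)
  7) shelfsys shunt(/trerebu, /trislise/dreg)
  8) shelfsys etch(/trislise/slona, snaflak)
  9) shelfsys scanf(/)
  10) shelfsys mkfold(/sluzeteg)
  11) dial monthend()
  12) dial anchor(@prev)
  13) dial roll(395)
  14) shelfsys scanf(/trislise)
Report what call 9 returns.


Answer: [heplogot, trislise/]

Derivation:
[in] shelfsys etch p='/heplogot' c='flipresla'
:: created
[in] shelfsys etch p='/heplogot' c='suplu'
:: overwrote
[in] shelfsys recite p='/heplogot'
:: suplu
[in] dial anchor d='2153-05-02'
:: 2153-05-02
[in] shelfsys etch p='/trislise/dreg' c='fone'
:: created
[in] shelfsys cull p='/trislise/dreg'
:: ok
[in] shelfsys shunt s='/trerebu' d='/trislise/dreg'
:: ok
[in] shelfsys etch p='/trislise/slona' c='snaflak'
:: created
[in] shelfsys scanf p='/'
:: [heplogot, trislise/]
[in] shelfsys mkfold p='/sluzeteg'
:: ok
[in] dial monthend
:: 2153-05-31
[in] dial anchor d='@prev'
:: 2153-05-31
[in] dial roll n='395'
:: 2154-06-30
[in] shelfsys scanf p='/trislise'
:: [dreg, slona]


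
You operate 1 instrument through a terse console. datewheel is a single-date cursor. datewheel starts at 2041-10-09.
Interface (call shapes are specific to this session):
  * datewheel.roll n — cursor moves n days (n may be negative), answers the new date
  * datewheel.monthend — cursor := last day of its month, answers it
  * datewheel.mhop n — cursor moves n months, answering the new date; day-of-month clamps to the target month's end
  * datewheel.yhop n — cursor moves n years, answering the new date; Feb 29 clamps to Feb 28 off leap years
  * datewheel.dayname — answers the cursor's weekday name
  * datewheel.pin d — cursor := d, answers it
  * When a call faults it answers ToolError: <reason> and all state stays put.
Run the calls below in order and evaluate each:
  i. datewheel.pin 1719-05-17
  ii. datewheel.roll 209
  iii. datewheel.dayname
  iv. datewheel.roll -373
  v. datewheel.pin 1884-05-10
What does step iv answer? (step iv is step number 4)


> datewheel.pin 1719-05-17
[out] 1719-05-17
> datewheel.roll 209
[out] 1719-12-12
> datewheel.dayname
[out] Tuesday
> datewheel.roll -373
[out] 1718-12-04
> datewheel.pin 1884-05-10
[out] 1884-05-10

Answer: 1718-12-04


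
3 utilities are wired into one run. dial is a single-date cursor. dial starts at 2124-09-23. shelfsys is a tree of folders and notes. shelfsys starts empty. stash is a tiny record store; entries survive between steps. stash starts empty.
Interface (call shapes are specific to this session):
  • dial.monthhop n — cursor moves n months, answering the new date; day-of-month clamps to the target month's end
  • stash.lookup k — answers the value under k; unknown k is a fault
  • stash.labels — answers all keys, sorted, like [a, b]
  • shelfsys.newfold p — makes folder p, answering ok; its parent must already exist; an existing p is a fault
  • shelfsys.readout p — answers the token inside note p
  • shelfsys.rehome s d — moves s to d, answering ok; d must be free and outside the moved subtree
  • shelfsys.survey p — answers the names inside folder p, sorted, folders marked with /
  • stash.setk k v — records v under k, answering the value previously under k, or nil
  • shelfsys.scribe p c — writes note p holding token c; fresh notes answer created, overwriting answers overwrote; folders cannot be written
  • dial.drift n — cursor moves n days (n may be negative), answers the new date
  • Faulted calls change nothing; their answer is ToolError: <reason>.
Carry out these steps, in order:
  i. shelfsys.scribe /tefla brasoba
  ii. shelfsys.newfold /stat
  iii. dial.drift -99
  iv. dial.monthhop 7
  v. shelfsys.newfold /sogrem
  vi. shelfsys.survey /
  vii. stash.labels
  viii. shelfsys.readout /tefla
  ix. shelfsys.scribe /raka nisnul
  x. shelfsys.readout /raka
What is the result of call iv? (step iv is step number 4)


Answer: 2125-01-16

Derivation:
→ scribe(p: /tefla, c: brasoba)
← created
→ newfold(p: /stat)
← ok
→ drift(n: -99)
← 2124-06-16
→ monthhop(n: 7)
← 2125-01-16
→ newfold(p: /sogrem)
← ok
→ survey(p: /)
← [sogrem/, stat/, tefla]
→ labels()
← []
→ readout(p: /tefla)
← brasoba
→ scribe(p: /raka, c: nisnul)
← created
→ readout(p: /raka)
← nisnul
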